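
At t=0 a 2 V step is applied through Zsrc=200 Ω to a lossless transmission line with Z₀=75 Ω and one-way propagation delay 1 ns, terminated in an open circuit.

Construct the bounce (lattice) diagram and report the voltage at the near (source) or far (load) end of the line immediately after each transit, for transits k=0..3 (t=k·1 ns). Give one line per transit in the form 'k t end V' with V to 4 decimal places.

0 0 source 0.5455
1 1 load 1.0909
2 2 source 1.3388
3 3 load 1.5868

Γ_L=1.000000, Γ_S=0.454545; launch V₁=2·75/275=0.545455
k=0 src: V=0.5455
k=1 load: inc=0.545455, refl=0.545455·1.000000=0.5455; V=0.000000+0.545455+0.545455=1.0909
k=2 src: inc=0.545455, refl=0.545455·0.454545=0.2479; V=0.545455+0.545455+0.247934=1.3388
k=3 load: inc=0.247934, refl=0.247934·1.000000=0.2479; V=1.090909+0.247934+0.247934=1.5868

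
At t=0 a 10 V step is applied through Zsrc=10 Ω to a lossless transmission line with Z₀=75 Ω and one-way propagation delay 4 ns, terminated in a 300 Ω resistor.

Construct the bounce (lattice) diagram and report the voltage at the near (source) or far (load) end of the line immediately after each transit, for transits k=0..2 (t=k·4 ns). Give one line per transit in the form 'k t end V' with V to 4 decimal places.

Γ_L=0.600000, Γ_S=-0.764706; launch V₁=10·75/85=8.823529
k=0 src: V=8.8235
k=1 load: inc=8.823529, refl=8.823529·0.600000=5.2941; V=0.000000+8.823529+5.294118=14.1176
k=2 src: inc=5.294118, refl=5.294118·-0.764706=-4.0484; V=8.823529+5.294118+-4.048443=10.0692

0 0 source 8.8235
1 4 load 14.1176
2 8 source 10.0692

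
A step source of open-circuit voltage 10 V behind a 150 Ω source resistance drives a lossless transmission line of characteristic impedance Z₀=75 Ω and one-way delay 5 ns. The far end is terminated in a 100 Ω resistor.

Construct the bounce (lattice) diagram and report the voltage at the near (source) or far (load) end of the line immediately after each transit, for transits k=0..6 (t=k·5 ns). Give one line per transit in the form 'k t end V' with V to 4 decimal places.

Γ_L=0.142857, Γ_S=0.333333; launch V₁=10·75/225=3.333333
k=0 src: V=3.3333
k=1 load: inc=3.333333, refl=3.333333·0.142857=0.4762; V=0.000000+3.333333+0.476190=3.8095
k=2 src: inc=0.476190, refl=0.476190·0.333333=0.1587; V=3.333333+0.476190+0.158730=3.9683
k=3 load: inc=0.158730, refl=0.158730·0.142857=0.0227; V=3.809524+0.158730+0.022676=3.9909
k=4 src: inc=0.022676, refl=0.022676·0.333333=0.0076; V=3.968254+0.022676+0.007559=3.9985
k=5 load: inc=0.007559, refl=0.007559·0.142857=0.0011; V=3.990930+0.007559+0.001080=3.9996
k=6 src: inc=0.001080, refl=0.001080·0.333333=0.0004; V=3.998488+0.001080+0.000360=3.9999

0 0 source 3.3333
1 5 load 3.8095
2 10 source 3.9683
3 15 load 3.9909
4 20 source 3.9985
5 25 load 3.9996
6 30 source 3.9999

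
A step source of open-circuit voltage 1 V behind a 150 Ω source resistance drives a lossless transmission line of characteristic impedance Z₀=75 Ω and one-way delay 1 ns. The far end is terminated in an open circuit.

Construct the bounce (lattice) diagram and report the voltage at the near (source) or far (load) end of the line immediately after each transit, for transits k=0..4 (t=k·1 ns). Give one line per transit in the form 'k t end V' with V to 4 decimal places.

Γ_L=1.000000, Γ_S=0.333333; launch V₁=1·75/225=0.333333
k=0 src: V=0.3333
k=1 load: inc=0.333333, refl=0.333333·1.000000=0.3333; V=0.000000+0.333333+0.333333=0.6667
k=2 src: inc=0.333333, refl=0.333333·0.333333=0.1111; V=0.333333+0.333333+0.111111=0.7778
k=3 load: inc=0.111111, refl=0.111111·1.000000=0.1111; V=0.666667+0.111111+0.111111=0.8889
k=4 src: inc=0.111111, refl=0.111111·0.333333=0.0370; V=0.777778+0.111111+0.037037=0.9259

0 0 source 0.3333
1 1 load 0.6667
2 2 source 0.7778
3 3 load 0.8889
4 4 source 0.9259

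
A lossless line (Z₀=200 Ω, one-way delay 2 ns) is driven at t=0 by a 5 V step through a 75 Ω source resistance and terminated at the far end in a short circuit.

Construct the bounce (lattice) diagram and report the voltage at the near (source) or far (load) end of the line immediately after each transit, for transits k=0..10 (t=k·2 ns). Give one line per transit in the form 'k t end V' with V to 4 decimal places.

0 0 source 3.6364
1 2 load 0.0000
2 4 source 1.6529
3 6 load 0.0000
4 8 source 0.7513
5 10 load 0.0000
6 12 source 0.3415
7 14 load 0.0000
8 16 source 0.1552
9 18 load 0.0000
10 20 source 0.0706

Γ_L=-1.000000, Γ_S=-0.454545; launch V₁=5·200/275=3.636364
k=0 src: V=3.6364
k=1 load: inc=3.636364, refl=3.636364·-1.000000=-3.6364; V=0.000000+3.636364+-3.636364=0.0000
k=2 src: inc=-3.636364, refl=-3.636364·-0.454545=1.6529; V=3.636364+-3.636364+1.652893=1.6529
k=3 load: inc=1.652893, refl=1.652893·-1.000000=-1.6529; V=0.000000+1.652893+-1.652893=0.0000
k=4 src: inc=-1.652893, refl=-1.652893·-0.454545=0.7513; V=1.652893+-1.652893+0.751315=0.7513
k=5 load: inc=0.751315, refl=0.751315·-1.000000=-0.7513; V=0.000000+0.751315+-0.751315=0.0000
k=6 src: inc=-0.751315, refl=-0.751315·-0.454545=0.3415; V=0.751315+-0.751315+0.341507=0.3415
k=7 load: inc=0.341507, refl=0.341507·-1.000000=-0.3415; V=0.000000+0.341507+-0.341507=0.0000
k=8 src: inc=-0.341507, refl=-0.341507·-0.454545=0.1552; V=0.341507+-0.341507+0.155230=0.1552
k=9 load: inc=0.155230, refl=0.155230·-1.000000=-0.1552; V=0.000000+0.155230+-0.155230=0.0000
k=10 src: inc=-0.155230, refl=-0.155230·-0.454545=0.0706; V=0.155230+-0.155230+0.070559=0.0706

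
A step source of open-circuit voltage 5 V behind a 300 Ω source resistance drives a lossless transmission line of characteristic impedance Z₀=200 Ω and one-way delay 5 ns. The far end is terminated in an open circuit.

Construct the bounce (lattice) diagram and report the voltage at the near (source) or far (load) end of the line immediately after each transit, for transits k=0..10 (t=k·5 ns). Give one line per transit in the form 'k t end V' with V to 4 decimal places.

0 0 source 2.0000
1 5 load 4.0000
2 10 source 4.4000
3 15 load 4.8000
4 20 source 4.8800
5 25 load 4.9600
6 30 source 4.9760
7 35 load 4.9920
8 40 source 4.9952
9 45 load 4.9984
10 50 source 4.9990

Γ_L=1.000000, Γ_S=0.200000; launch V₁=5·200/500=2.000000
k=0 src: V=2.0000
k=1 load: inc=2.000000, refl=2.000000·1.000000=2.0000; V=0.000000+2.000000+2.000000=4.0000
k=2 src: inc=2.000000, refl=2.000000·0.200000=0.4000; V=2.000000+2.000000+0.400000=4.4000
k=3 load: inc=0.400000, refl=0.400000·1.000000=0.4000; V=4.000000+0.400000+0.400000=4.8000
k=4 src: inc=0.400000, refl=0.400000·0.200000=0.0800; V=4.400000+0.400000+0.080000=4.8800
k=5 load: inc=0.080000, refl=0.080000·1.000000=0.0800; V=4.800000+0.080000+0.080000=4.9600
k=6 src: inc=0.080000, refl=0.080000·0.200000=0.0160; V=4.880000+0.080000+0.016000=4.9760
k=7 load: inc=0.016000, refl=0.016000·1.000000=0.0160; V=4.960000+0.016000+0.016000=4.9920
k=8 src: inc=0.016000, refl=0.016000·0.200000=0.0032; V=4.976000+0.016000+0.003200=4.9952
k=9 load: inc=0.003200, refl=0.003200·1.000000=0.0032; V=4.992000+0.003200+0.003200=4.9984
k=10 src: inc=0.003200, refl=0.003200·0.200000=0.0006; V=4.995200+0.003200+0.000640=4.9990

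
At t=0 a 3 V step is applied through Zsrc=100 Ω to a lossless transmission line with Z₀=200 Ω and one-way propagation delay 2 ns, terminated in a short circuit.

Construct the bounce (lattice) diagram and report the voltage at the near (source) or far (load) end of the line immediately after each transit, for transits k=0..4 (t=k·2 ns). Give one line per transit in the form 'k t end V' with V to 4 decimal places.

Γ_L=-1.000000, Γ_S=-0.333333; launch V₁=3·200/300=2.000000
k=0 src: V=2.0000
k=1 load: inc=2.000000, refl=2.000000·-1.000000=-2.0000; V=0.000000+2.000000+-2.000000=0.0000
k=2 src: inc=-2.000000, refl=-2.000000·-0.333333=0.6667; V=2.000000+-2.000000+0.666667=0.6667
k=3 load: inc=0.666667, refl=0.666667·-1.000000=-0.6667; V=0.000000+0.666667+-0.666667=0.0000
k=4 src: inc=-0.666667, refl=-0.666667·-0.333333=0.2222; V=0.666667+-0.666667+0.222222=0.2222

0 0 source 2.0000
1 2 load 0.0000
2 4 source 0.6667
3 6 load 0.0000
4 8 source 0.2222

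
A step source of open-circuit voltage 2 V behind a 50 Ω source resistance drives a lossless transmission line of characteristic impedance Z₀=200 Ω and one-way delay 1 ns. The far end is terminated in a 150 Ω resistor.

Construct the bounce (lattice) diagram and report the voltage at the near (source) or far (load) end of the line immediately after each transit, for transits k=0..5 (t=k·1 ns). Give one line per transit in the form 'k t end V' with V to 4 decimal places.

0 0 source 1.6000
1 1 load 1.3714
2 2 source 1.5086
3 3 load 1.4890
4 4 source 1.5007
5 5 load 1.4991

Γ_L=-0.142857, Γ_S=-0.600000; launch V₁=2·200/250=1.600000
k=0 src: V=1.6000
k=1 load: inc=1.600000, refl=1.600000·-0.142857=-0.2286; V=0.000000+1.600000+-0.228571=1.3714
k=2 src: inc=-0.228571, refl=-0.228571·-0.600000=0.1371; V=1.600000+-0.228571+0.137143=1.5086
k=3 load: inc=0.137143, refl=0.137143·-0.142857=-0.0196; V=1.371429+0.137143+-0.019592=1.4890
k=4 src: inc=-0.019592, refl=-0.019592·-0.600000=0.0118; V=1.508571+-0.019592+0.011755=1.5007
k=5 load: inc=0.011755, refl=0.011755·-0.142857=-0.0017; V=1.488980+0.011755+-0.001679=1.4991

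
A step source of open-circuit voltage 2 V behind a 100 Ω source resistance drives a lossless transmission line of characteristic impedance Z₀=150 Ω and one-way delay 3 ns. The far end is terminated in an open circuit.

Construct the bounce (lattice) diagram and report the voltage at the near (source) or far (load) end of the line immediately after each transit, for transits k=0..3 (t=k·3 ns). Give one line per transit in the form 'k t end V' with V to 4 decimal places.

Γ_L=1.000000, Γ_S=-0.200000; launch V₁=2·150/250=1.200000
k=0 src: V=1.2000
k=1 load: inc=1.200000, refl=1.200000·1.000000=1.2000; V=0.000000+1.200000+1.200000=2.4000
k=2 src: inc=1.200000, refl=1.200000·-0.200000=-0.2400; V=1.200000+1.200000+-0.240000=2.1600
k=3 load: inc=-0.240000, refl=-0.240000·1.000000=-0.2400; V=2.400000+-0.240000+-0.240000=1.9200

0 0 source 1.2000
1 3 load 2.4000
2 6 source 2.1600
3 9 load 1.9200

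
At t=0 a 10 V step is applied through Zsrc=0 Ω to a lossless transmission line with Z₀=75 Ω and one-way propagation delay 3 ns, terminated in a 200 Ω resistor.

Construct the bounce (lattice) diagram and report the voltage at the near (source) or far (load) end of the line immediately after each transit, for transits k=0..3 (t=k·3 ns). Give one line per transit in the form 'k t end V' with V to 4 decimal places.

0 0 source 10.0000
1 3 load 14.5455
2 6 source 10.0000
3 9 load 7.9339

Γ_L=0.454545, Γ_S=-1.000000; launch V₁=10·75/75=10.000000
k=0 src: V=10.0000
k=1 load: inc=10.000000, refl=10.000000·0.454545=4.5455; V=0.000000+10.000000+4.545455=14.5455
k=2 src: inc=4.545455, refl=4.545455·-1.000000=-4.5455; V=10.000000+4.545455+-4.545455=10.0000
k=3 load: inc=-4.545455, refl=-4.545455·0.454545=-2.0661; V=14.545455+-4.545455+-2.066116=7.9339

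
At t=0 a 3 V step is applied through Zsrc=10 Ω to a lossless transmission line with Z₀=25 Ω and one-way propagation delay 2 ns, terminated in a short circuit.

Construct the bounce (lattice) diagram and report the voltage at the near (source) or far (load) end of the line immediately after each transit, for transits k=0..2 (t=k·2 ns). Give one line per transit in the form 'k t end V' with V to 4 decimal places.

0 0 source 2.1429
1 2 load 0.0000
2 4 source 0.9184

Γ_L=-1.000000, Γ_S=-0.428571; launch V₁=3·25/35=2.142857
k=0 src: V=2.1429
k=1 load: inc=2.142857, refl=2.142857·-1.000000=-2.1429; V=0.000000+2.142857+-2.142857=0.0000
k=2 src: inc=-2.142857, refl=-2.142857·-0.428571=0.9184; V=2.142857+-2.142857+0.918367=0.9184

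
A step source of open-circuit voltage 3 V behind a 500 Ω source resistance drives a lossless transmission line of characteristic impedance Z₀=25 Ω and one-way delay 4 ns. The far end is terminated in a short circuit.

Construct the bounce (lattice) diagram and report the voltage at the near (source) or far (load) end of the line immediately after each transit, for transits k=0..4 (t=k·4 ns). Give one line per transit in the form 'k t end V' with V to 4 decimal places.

Γ_L=-1.000000, Γ_S=0.904762; launch V₁=3·25/525=0.142857
k=0 src: V=0.1429
k=1 load: inc=0.142857, refl=0.142857·-1.000000=-0.1429; V=0.000000+0.142857+-0.142857=0.0000
k=2 src: inc=-0.142857, refl=-0.142857·0.904762=-0.1293; V=0.142857+-0.142857+-0.129252=-0.1293
k=3 load: inc=-0.129252, refl=-0.129252·-1.000000=0.1293; V=0.000000+-0.129252+0.129252=0.0000
k=4 src: inc=0.129252, refl=0.129252·0.904762=0.1169; V=-0.129252+0.129252+0.116942=0.1169

0 0 source 0.1429
1 4 load 0.0000
2 8 source -0.1293
3 12 load 0.0000
4 16 source 0.1169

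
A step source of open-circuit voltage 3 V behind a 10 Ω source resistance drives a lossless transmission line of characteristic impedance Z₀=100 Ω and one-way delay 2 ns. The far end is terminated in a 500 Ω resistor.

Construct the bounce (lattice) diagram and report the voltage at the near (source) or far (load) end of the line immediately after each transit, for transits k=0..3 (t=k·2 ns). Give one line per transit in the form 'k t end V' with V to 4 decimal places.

Γ_L=0.666667, Γ_S=-0.818182; launch V₁=3·100/110=2.727273
k=0 src: V=2.7273
k=1 load: inc=2.727273, refl=2.727273·0.666667=1.8182; V=0.000000+2.727273+1.818182=4.5455
k=2 src: inc=1.818182, refl=1.818182·-0.818182=-1.4876; V=2.727273+1.818182+-1.487603=3.0579
k=3 load: inc=-1.487603, refl=-1.487603·0.666667=-0.9917; V=4.545455+-1.487603+-0.991736=2.0661

0 0 source 2.7273
1 2 load 4.5455
2 4 source 3.0579
3 6 load 2.0661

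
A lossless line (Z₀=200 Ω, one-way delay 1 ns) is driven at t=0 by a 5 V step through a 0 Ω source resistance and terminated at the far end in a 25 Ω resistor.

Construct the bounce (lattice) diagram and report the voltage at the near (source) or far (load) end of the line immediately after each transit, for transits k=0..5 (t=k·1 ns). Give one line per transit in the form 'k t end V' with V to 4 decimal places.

Γ_L=-0.777778, Γ_S=-1.000000; launch V₁=5·200/200=5.000000
k=0 src: V=5.0000
k=1 load: inc=5.000000, refl=5.000000·-0.777778=-3.8889; V=0.000000+5.000000+-3.888889=1.1111
k=2 src: inc=-3.888889, refl=-3.888889·-1.000000=3.8889; V=5.000000+-3.888889+3.888889=5.0000
k=3 load: inc=3.888889, refl=3.888889·-0.777778=-3.0247; V=1.111111+3.888889+-3.024691=1.9753
k=4 src: inc=-3.024691, refl=-3.024691·-1.000000=3.0247; V=5.000000+-3.024691+3.024691=5.0000
k=5 load: inc=3.024691, refl=3.024691·-0.777778=-2.3525; V=1.975309+3.024691+-2.352538=2.6475

0 0 source 5.0000
1 1 load 1.1111
2 2 source 5.0000
3 3 load 1.9753
4 4 source 5.0000
5 5 load 2.6475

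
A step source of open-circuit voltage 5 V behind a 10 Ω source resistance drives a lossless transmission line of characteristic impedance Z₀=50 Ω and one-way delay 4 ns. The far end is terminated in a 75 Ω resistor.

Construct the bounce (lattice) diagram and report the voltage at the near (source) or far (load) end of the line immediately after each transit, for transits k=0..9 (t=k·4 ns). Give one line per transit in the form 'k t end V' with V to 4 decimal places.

Γ_L=0.200000, Γ_S=-0.666667; launch V₁=5·50/60=4.166667
k=0 src: V=4.1667
k=1 load: inc=4.166667, refl=4.166667·0.200000=0.8333; V=0.000000+4.166667+0.833333=5.0000
k=2 src: inc=0.833333, refl=0.833333·-0.666667=-0.5556; V=4.166667+0.833333+-0.555556=4.4444
k=3 load: inc=-0.555556, refl=-0.555556·0.200000=-0.1111; V=5.000000+-0.555556+-0.111111=4.3333
k=4 src: inc=-0.111111, refl=-0.111111·-0.666667=0.0741; V=4.444444+-0.111111+0.074074=4.4074
k=5 load: inc=0.074074, refl=0.074074·0.200000=0.0148; V=4.333333+0.074074+0.014815=4.4222
k=6 src: inc=0.014815, refl=0.014815·-0.666667=-0.0099; V=4.407407+0.014815+-0.009877=4.4123
k=7 load: inc=-0.009877, refl=-0.009877·0.200000=-0.0020; V=4.422222+-0.009877+-0.001975=4.4104
k=8 src: inc=-0.001975, refl=-0.001975·-0.666667=0.0013; V=4.412346+-0.001975+0.001317=4.4117
k=9 load: inc=0.001317, refl=0.001317·0.200000=0.0003; V=4.410370+0.001317+0.000263=4.4120

0 0 source 4.1667
1 4 load 5.0000
2 8 source 4.4444
3 12 load 4.3333
4 16 source 4.4074
5 20 load 4.4222
6 24 source 4.4123
7 28 load 4.4104
8 32 source 4.4117
9 36 load 4.4120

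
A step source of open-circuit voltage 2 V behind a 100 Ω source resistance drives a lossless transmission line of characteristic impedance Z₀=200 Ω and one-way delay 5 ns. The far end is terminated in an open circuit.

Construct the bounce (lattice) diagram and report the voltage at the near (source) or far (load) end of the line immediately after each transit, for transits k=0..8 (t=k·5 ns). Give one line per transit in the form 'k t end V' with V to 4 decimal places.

Γ_L=1.000000, Γ_S=-0.333333; launch V₁=2·200/300=1.333333
k=0 src: V=1.3333
k=1 load: inc=1.333333, refl=1.333333·1.000000=1.3333; V=0.000000+1.333333+1.333333=2.6667
k=2 src: inc=1.333333, refl=1.333333·-0.333333=-0.4444; V=1.333333+1.333333+-0.444444=2.2222
k=3 load: inc=-0.444444, refl=-0.444444·1.000000=-0.4444; V=2.666667+-0.444444+-0.444444=1.7778
k=4 src: inc=-0.444444, refl=-0.444444·-0.333333=0.1481; V=2.222222+-0.444444+0.148148=1.9259
k=5 load: inc=0.148148, refl=0.148148·1.000000=0.1481; V=1.777778+0.148148+0.148148=2.0741
k=6 src: inc=0.148148, refl=0.148148·-0.333333=-0.0494; V=1.925926+0.148148+-0.049383=2.0247
k=7 load: inc=-0.049383, refl=-0.049383·1.000000=-0.0494; V=2.074074+-0.049383+-0.049383=1.9753
k=8 src: inc=-0.049383, refl=-0.049383·-0.333333=0.0165; V=2.024691+-0.049383+0.016461=1.9918

0 0 source 1.3333
1 5 load 2.6667
2 10 source 2.2222
3 15 load 1.7778
4 20 source 1.9259
5 25 load 2.0741
6 30 source 2.0247
7 35 load 1.9753
8 40 source 1.9918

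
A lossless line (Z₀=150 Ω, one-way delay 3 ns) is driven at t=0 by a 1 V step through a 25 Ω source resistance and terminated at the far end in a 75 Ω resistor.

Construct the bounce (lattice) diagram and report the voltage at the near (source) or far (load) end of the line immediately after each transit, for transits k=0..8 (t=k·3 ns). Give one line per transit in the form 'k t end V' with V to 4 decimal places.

0 0 source 0.8571
1 3 load 0.5714
2 6 source 0.7755
3 9 load 0.7075
4 12 source 0.7561
5 15 load 0.7399
6 18 source 0.7514
7 21 load 0.7476
8 24 source 0.7503

Γ_L=-0.333333, Γ_S=-0.714286; launch V₁=1·150/175=0.857143
k=0 src: V=0.8571
k=1 load: inc=0.857143, refl=0.857143·-0.333333=-0.2857; V=0.000000+0.857143+-0.285714=0.5714
k=2 src: inc=-0.285714, refl=-0.285714·-0.714286=0.2041; V=0.857143+-0.285714+0.204082=0.7755
k=3 load: inc=0.204082, refl=0.204082·-0.333333=-0.0680; V=0.571429+0.204082+-0.068027=0.7075
k=4 src: inc=-0.068027, refl=-0.068027·-0.714286=0.0486; V=0.775510+-0.068027+0.048591=0.7561
k=5 load: inc=0.048591, refl=0.048591·-0.333333=-0.0162; V=0.707483+0.048591+-0.016197=0.7399
k=6 src: inc=-0.016197, refl=-0.016197·-0.714286=0.0116; V=0.756074+-0.016197+0.011569=0.7514
k=7 load: inc=0.011569, refl=0.011569·-0.333333=-0.0039; V=0.739877+0.011569+-0.003856=0.7476
k=8 src: inc=-0.003856, refl=-0.003856·-0.714286=0.0028; V=0.751446+-0.003856+0.002755=0.7503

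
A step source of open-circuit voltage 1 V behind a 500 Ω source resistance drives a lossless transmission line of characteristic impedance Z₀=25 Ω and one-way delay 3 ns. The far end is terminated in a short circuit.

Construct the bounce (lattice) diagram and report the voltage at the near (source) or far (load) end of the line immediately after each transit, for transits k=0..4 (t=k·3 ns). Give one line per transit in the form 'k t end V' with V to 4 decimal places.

0 0 source 0.0476
1 3 load 0.0000
2 6 source -0.0431
3 9 load 0.0000
4 12 source 0.0390

Γ_L=-1.000000, Γ_S=0.904762; launch V₁=1·25/525=0.047619
k=0 src: V=0.0476
k=1 load: inc=0.047619, refl=0.047619·-1.000000=-0.0476; V=0.000000+0.047619+-0.047619=0.0000
k=2 src: inc=-0.047619, refl=-0.047619·0.904762=-0.0431; V=0.047619+-0.047619+-0.043084=-0.0431
k=3 load: inc=-0.043084, refl=-0.043084·-1.000000=0.0431; V=0.000000+-0.043084+0.043084=0.0000
k=4 src: inc=0.043084, refl=0.043084·0.904762=0.0390; V=-0.043084+0.043084+0.038981=0.0390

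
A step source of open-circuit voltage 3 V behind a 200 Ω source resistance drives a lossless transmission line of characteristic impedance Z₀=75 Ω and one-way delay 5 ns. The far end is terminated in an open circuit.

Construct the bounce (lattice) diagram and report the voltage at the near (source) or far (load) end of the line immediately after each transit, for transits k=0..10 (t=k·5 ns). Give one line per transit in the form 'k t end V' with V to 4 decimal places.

0 0 source 0.8182
1 5 load 1.6364
2 10 source 2.0083
3 15 load 2.3802
4 20 source 2.5492
5 25 load 2.7183
6 30 source 2.7951
7 35 load 2.8719
8 40 source 2.9069
9 45 load 2.9418
10 50 source 2.9577

Γ_L=1.000000, Γ_S=0.454545; launch V₁=3·75/275=0.818182
k=0 src: V=0.8182
k=1 load: inc=0.818182, refl=0.818182·1.000000=0.8182; V=0.000000+0.818182+0.818182=1.6364
k=2 src: inc=0.818182, refl=0.818182·0.454545=0.3719; V=0.818182+0.818182+0.371901=2.0083
k=3 load: inc=0.371901, refl=0.371901·1.000000=0.3719; V=1.636364+0.371901+0.371901=2.3802
k=4 src: inc=0.371901, refl=0.371901·0.454545=0.1690; V=2.008264+0.371901+0.169046=2.5492
k=5 load: inc=0.169046, refl=0.169046·1.000000=0.1690; V=2.380165+0.169046+0.169046=2.7183
k=6 src: inc=0.169046, refl=0.169046·0.454545=0.0768; V=2.549211+0.169046+0.076839=2.7951
k=7 load: inc=0.076839, refl=0.076839·1.000000=0.0768; V=2.718257+0.076839+0.076839=2.8719
k=8 src: inc=0.076839, refl=0.076839·0.454545=0.0349; V=2.795096+0.076839+0.034927=2.9069
k=9 load: inc=0.034927, refl=0.034927·1.000000=0.0349; V=2.871935+0.034927+0.034927=2.9418
k=10 src: inc=0.034927, refl=0.034927·0.454545=0.0159; V=2.906862+0.034927+0.015876=2.9577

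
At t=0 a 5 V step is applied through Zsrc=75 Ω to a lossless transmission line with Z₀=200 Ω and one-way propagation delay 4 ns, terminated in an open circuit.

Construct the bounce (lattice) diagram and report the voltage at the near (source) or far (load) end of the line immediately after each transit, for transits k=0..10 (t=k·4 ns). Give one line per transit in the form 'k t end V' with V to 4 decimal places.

Γ_L=1.000000, Γ_S=-0.454545; launch V₁=5·200/275=3.636364
k=0 src: V=3.6364
k=1 load: inc=3.636364, refl=3.636364·1.000000=3.6364; V=0.000000+3.636364+3.636364=7.2727
k=2 src: inc=3.636364, refl=3.636364·-0.454545=-1.6529; V=3.636364+3.636364+-1.652893=5.6198
k=3 load: inc=-1.652893, refl=-1.652893·1.000000=-1.6529; V=7.272727+-1.652893+-1.652893=3.9669
k=4 src: inc=-1.652893, refl=-1.652893·-0.454545=0.7513; V=5.619835+-1.652893+0.751315=4.7183
k=5 load: inc=0.751315, refl=0.751315·1.000000=0.7513; V=3.966942+0.751315+0.751315=5.4696
k=6 src: inc=0.751315, refl=0.751315·-0.454545=-0.3415; V=4.718257+0.751315+-0.341507=5.1281
k=7 load: inc=-0.341507, refl=-0.341507·1.000000=-0.3415; V=5.469572+-0.341507+-0.341507=4.7866
k=8 src: inc=-0.341507, refl=-0.341507·-0.454545=0.1552; V=5.128065+-0.341507+0.155230=4.9418
k=9 load: inc=0.155230, refl=0.155230·1.000000=0.1552; V=4.786558+0.155230+0.155230=5.0970
k=10 src: inc=0.155230, refl=0.155230·-0.454545=-0.0706; V=4.941789+0.155230+-0.070559=5.0265

0 0 source 3.6364
1 4 load 7.2727
2 8 source 5.6198
3 12 load 3.9669
4 16 source 4.7183
5 20 load 5.4696
6 24 source 5.1281
7 28 load 4.7866
8 32 source 4.9418
9 36 load 5.0970
10 40 source 5.0265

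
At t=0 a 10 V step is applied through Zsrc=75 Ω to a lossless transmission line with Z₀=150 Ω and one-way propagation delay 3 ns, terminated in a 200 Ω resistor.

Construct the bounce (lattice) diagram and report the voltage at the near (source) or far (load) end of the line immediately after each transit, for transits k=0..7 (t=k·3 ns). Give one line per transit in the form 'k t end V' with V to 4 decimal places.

Γ_L=0.142857, Γ_S=-0.333333; launch V₁=10·150/225=6.666667
k=0 src: V=6.6667
k=1 load: inc=6.666667, refl=6.666667·0.142857=0.9524; V=0.000000+6.666667+0.952381=7.6190
k=2 src: inc=0.952381, refl=0.952381·-0.333333=-0.3175; V=6.666667+0.952381+-0.317460=7.3016
k=3 load: inc=-0.317460, refl=-0.317460·0.142857=-0.0454; V=7.619048+-0.317460+-0.045351=7.2562
k=4 src: inc=-0.045351, refl=-0.045351·-0.333333=0.0151; V=7.301587+-0.045351+0.015117=7.2714
k=5 load: inc=0.015117, refl=0.015117·0.142857=0.0022; V=7.256236+0.015117+0.002160=7.2735
k=6 src: inc=0.002160, refl=0.002160·-0.333333=-0.0007; V=7.271353+0.002160+-0.000720=7.2728
k=7 load: inc=-0.000720, refl=-0.000720·0.142857=-0.0001; V=7.273513+-0.000720+-0.000103=7.2727

0 0 source 6.6667
1 3 load 7.6190
2 6 source 7.3016
3 9 load 7.2562
4 12 source 7.2714
5 15 load 7.2735
6 18 source 7.2728
7 21 load 7.2727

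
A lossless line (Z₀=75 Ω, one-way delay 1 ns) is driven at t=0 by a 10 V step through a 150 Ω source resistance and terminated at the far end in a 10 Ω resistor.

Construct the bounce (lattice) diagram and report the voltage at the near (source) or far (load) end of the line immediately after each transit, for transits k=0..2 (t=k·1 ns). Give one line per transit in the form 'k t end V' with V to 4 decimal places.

Γ_L=-0.764706, Γ_S=0.333333; launch V₁=10·75/225=3.333333
k=0 src: V=3.3333
k=1 load: inc=3.333333, refl=3.333333·-0.764706=-2.5490; V=0.000000+3.333333+-2.549020=0.7843
k=2 src: inc=-2.549020, refl=-2.549020·0.333333=-0.8497; V=3.333333+-2.549020+-0.849673=-0.0654

0 0 source 3.3333
1 1 load 0.7843
2 2 source -0.0654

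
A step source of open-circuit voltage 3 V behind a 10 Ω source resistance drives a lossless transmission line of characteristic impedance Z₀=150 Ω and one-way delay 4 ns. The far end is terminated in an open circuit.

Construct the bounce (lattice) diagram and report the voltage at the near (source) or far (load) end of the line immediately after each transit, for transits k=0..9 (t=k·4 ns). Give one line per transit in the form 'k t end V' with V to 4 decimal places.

Γ_L=1.000000, Γ_S=-0.875000; launch V₁=3·150/160=2.812500
k=0 src: V=2.8125
k=1 load: inc=2.812500, refl=2.812500·1.000000=2.8125; V=0.000000+2.812500+2.812500=5.6250
k=2 src: inc=2.812500, refl=2.812500·-0.875000=-2.4609; V=2.812500+2.812500+-2.460938=3.1641
k=3 load: inc=-2.460938, refl=-2.460938·1.000000=-2.4609; V=5.625000+-2.460938+-2.460938=0.7031
k=4 src: inc=-2.460938, refl=-2.460938·-0.875000=2.1533; V=3.164062+-2.460938+2.153320=2.8564
k=5 load: inc=2.153320, refl=2.153320·1.000000=2.1533; V=0.703125+2.153320+2.153320=5.0098
k=6 src: inc=2.153320, refl=2.153320·-0.875000=-1.8842; V=2.856445+2.153320+-1.884155=3.1256
k=7 load: inc=-1.884155, refl=-1.884155·1.000000=-1.8842; V=5.009766+-1.884155+-1.884155=1.2415
k=8 src: inc=-1.884155, refl=-1.884155·-0.875000=1.6486; V=3.125610+-1.884155+1.648636=2.8901
k=9 load: inc=1.648636, refl=1.648636·1.000000=1.6486; V=1.241455+1.648636+1.648636=4.5387

0 0 source 2.8125
1 4 load 5.6250
2 8 source 3.1641
3 12 load 0.7031
4 16 source 2.8564
5 20 load 5.0098
6 24 source 3.1256
7 28 load 1.2415
8 32 source 2.8901
9 36 load 4.5387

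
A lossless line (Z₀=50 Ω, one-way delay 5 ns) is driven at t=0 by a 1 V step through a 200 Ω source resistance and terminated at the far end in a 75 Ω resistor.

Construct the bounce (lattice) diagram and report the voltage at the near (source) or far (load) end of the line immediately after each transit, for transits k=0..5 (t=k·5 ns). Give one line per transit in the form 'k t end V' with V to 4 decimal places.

0 0 source 0.2000
1 5 load 0.2400
2 10 source 0.2640
3 15 load 0.2688
4 20 source 0.2717
5 25 load 0.2723

Γ_L=0.200000, Γ_S=0.600000; launch V₁=1·50/250=0.200000
k=0 src: V=0.2000
k=1 load: inc=0.200000, refl=0.200000·0.200000=0.0400; V=0.000000+0.200000+0.040000=0.2400
k=2 src: inc=0.040000, refl=0.040000·0.600000=0.0240; V=0.200000+0.040000+0.024000=0.2640
k=3 load: inc=0.024000, refl=0.024000·0.200000=0.0048; V=0.240000+0.024000+0.004800=0.2688
k=4 src: inc=0.004800, refl=0.004800·0.600000=0.0029; V=0.264000+0.004800+0.002880=0.2717
k=5 load: inc=0.002880, refl=0.002880·0.200000=0.0006; V=0.268800+0.002880+0.000576=0.2723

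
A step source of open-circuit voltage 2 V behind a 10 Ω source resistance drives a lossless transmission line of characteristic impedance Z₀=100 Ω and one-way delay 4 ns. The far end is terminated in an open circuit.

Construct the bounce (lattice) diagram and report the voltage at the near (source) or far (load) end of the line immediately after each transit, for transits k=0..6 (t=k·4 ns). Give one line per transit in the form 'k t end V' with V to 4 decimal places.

0 0 source 1.8182
1 4 load 3.6364
2 8 source 2.1488
3 12 load 0.6612
4 16 source 1.8783
5 20 load 3.0954
6 24 source 2.0996

Γ_L=1.000000, Γ_S=-0.818182; launch V₁=2·100/110=1.818182
k=0 src: V=1.8182
k=1 load: inc=1.818182, refl=1.818182·1.000000=1.8182; V=0.000000+1.818182+1.818182=3.6364
k=2 src: inc=1.818182, refl=1.818182·-0.818182=-1.4876; V=1.818182+1.818182+-1.487603=2.1488
k=3 load: inc=-1.487603, refl=-1.487603·1.000000=-1.4876; V=3.636364+-1.487603+-1.487603=0.6612
k=4 src: inc=-1.487603, refl=-1.487603·-0.818182=1.2171; V=2.148760+-1.487603+1.217130=1.8783
k=5 load: inc=1.217130, refl=1.217130·1.000000=1.2171; V=0.661157+1.217130+1.217130=3.0954
k=6 src: inc=1.217130, refl=1.217130·-0.818182=-0.9958; V=1.878287+1.217130+-0.995834=2.0996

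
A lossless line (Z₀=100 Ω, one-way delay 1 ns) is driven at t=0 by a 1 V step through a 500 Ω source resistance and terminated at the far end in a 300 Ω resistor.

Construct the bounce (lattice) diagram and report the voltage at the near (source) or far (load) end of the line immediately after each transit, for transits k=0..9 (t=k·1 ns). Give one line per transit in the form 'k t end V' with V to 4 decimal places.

0 0 source 0.1667
1 1 load 0.2500
2 2 source 0.3056
3 3 load 0.3333
4 4 source 0.3519
5 5 load 0.3611
6 6 source 0.3673
7 7 load 0.3704
8 8 source 0.3724
9 9 load 0.3735

Γ_L=0.500000, Γ_S=0.666667; launch V₁=1·100/600=0.166667
k=0 src: V=0.1667
k=1 load: inc=0.166667, refl=0.166667·0.500000=0.0833; V=0.000000+0.166667+0.083333=0.2500
k=2 src: inc=0.083333, refl=0.083333·0.666667=0.0556; V=0.166667+0.083333+0.055556=0.3056
k=3 load: inc=0.055556, refl=0.055556·0.500000=0.0278; V=0.250000+0.055556+0.027778=0.3333
k=4 src: inc=0.027778, refl=0.027778·0.666667=0.0185; V=0.305556+0.027778+0.018519=0.3519
k=5 load: inc=0.018519, refl=0.018519·0.500000=0.0093; V=0.333333+0.018519+0.009259=0.3611
k=6 src: inc=0.009259, refl=0.009259·0.666667=0.0062; V=0.351852+0.009259+0.006173=0.3673
k=7 load: inc=0.006173, refl=0.006173·0.500000=0.0031; V=0.361111+0.006173+0.003086=0.3704
k=8 src: inc=0.003086, refl=0.003086·0.666667=0.0021; V=0.367284+0.003086+0.002058=0.3724
k=9 load: inc=0.002058, refl=0.002058·0.500000=0.0010; V=0.370370+0.002058+0.001029=0.3735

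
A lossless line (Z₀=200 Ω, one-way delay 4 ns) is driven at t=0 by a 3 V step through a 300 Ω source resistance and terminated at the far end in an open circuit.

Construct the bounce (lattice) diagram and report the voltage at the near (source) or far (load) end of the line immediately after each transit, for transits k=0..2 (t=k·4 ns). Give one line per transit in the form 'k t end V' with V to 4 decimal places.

Γ_L=1.000000, Γ_S=0.200000; launch V₁=3·200/500=1.200000
k=0 src: V=1.2000
k=1 load: inc=1.200000, refl=1.200000·1.000000=1.2000; V=0.000000+1.200000+1.200000=2.4000
k=2 src: inc=1.200000, refl=1.200000·0.200000=0.2400; V=1.200000+1.200000+0.240000=2.6400

0 0 source 1.2000
1 4 load 2.4000
2 8 source 2.6400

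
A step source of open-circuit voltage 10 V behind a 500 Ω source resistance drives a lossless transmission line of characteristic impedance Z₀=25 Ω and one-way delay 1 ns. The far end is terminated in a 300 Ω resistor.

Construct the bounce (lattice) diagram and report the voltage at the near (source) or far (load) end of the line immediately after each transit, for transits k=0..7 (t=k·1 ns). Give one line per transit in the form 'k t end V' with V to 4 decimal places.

Γ_L=0.846154, Γ_S=0.904762; launch V₁=10·25/525=0.476190
k=0 src: V=0.4762
k=1 load: inc=0.476190, refl=0.476190·0.846154=0.4029; V=0.000000+0.476190+0.402930=0.8791
k=2 src: inc=0.402930, refl=0.402930·0.904762=0.3646; V=0.476190+0.402930+0.364556=1.2437
k=3 load: inc=0.364556, refl=0.364556·0.846154=0.3085; V=0.879121+0.364556+0.308471=1.5521
k=4 src: inc=0.308471, refl=0.308471·0.904762=0.2791; V=1.243677+0.308471+0.279092=1.8312
k=5 load: inc=0.279092, refl=0.279092·0.846154=0.2362; V=1.552147+0.279092+0.236155=2.0674
k=6 src: inc=0.236155, refl=0.236155·0.904762=0.2137; V=1.831240+0.236155+0.213664=2.2811
k=7 load: inc=0.213664, refl=0.213664·0.846154=0.1808; V=2.067395+0.213664+0.180793=2.4619

0 0 source 0.4762
1 1 load 0.8791
2 2 source 1.2437
3 3 load 1.5521
4 4 source 1.8312
5 5 load 2.0674
6 6 source 2.2811
7 7 load 2.4619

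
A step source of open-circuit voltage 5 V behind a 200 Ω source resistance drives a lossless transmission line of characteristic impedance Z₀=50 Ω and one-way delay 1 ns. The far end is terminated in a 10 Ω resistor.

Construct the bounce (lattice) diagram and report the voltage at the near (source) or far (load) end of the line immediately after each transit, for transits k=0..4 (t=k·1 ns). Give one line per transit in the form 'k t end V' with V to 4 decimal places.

0 0 source 1.0000
1 1 load 0.3333
2 2 source -0.0667
3 3 load 0.2000
4 4 source 0.3600

Γ_L=-0.666667, Γ_S=0.600000; launch V₁=5·50/250=1.000000
k=0 src: V=1.0000
k=1 load: inc=1.000000, refl=1.000000·-0.666667=-0.6667; V=0.000000+1.000000+-0.666667=0.3333
k=2 src: inc=-0.666667, refl=-0.666667·0.600000=-0.4000; V=1.000000+-0.666667+-0.400000=-0.0667
k=3 load: inc=-0.400000, refl=-0.400000·-0.666667=0.2667; V=0.333333+-0.400000+0.266667=0.2000
k=4 src: inc=0.266667, refl=0.266667·0.600000=0.1600; V=-0.066667+0.266667+0.160000=0.3600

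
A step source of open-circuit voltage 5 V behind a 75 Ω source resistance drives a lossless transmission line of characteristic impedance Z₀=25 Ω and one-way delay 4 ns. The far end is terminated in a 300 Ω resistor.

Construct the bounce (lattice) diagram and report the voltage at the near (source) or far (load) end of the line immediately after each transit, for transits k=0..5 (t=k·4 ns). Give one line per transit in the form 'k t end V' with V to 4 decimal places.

0 0 source 1.2500
1 4 load 2.3077
2 8 source 2.8365
3 12 load 3.2840
4 16 source 3.5078
5 20 load 3.6971

Γ_L=0.846154, Γ_S=0.500000; launch V₁=5·25/100=1.250000
k=0 src: V=1.2500
k=1 load: inc=1.250000, refl=1.250000·0.846154=1.0577; V=0.000000+1.250000+1.057692=2.3077
k=2 src: inc=1.057692, refl=1.057692·0.500000=0.5288; V=1.250000+1.057692+0.528846=2.8365
k=3 load: inc=0.528846, refl=0.528846·0.846154=0.4475; V=2.307692+0.528846+0.447485=3.2840
k=4 src: inc=0.447485, refl=0.447485·0.500000=0.2237; V=2.836538+0.447485+0.223743=3.5078
k=5 load: inc=0.223743, refl=0.223743·0.846154=0.1893; V=3.284024+0.223743+0.189321=3.6971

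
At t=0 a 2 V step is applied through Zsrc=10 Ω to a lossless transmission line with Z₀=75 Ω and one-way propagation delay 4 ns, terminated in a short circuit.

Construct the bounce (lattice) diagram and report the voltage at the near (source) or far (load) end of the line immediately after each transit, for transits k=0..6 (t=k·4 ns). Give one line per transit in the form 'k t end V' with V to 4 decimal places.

Γ_L=-1.000000, Γ_S=-0.764706; launch V₁=2·75/85=1.764706
k=0 src: V=1.7647
k=1 load: inc=1.764706, refl=1.764706·-1.000000=-1.7647; V=0.000000+1.764706+-1.764706=0.0000
k=2 src: inc=-1.764706, refl=-1.764706·-0.764706=1.3495; V=1.764706+-1.764706+1.349481=1.3495
k=3 load: inc=1.349481, refl=1.349481·-1.000000=-1.3495; V=0.000000+1.349481+-1.349481=0.0000
k=4 src: inc=-1.349481, refl=-1.349481·-0.764706=1.0320; V=1.349481+-1.349481+1.031956=1.0320
k=5 load: inc=1.031956, refl=1.031956·-1.000000=-1.0320; V=0.000000+1.031956+-1.031956=0.0000
k=6 src: inc=-1.031956, refl=-1.031956·-0.764706=0.7891; V=1.031956+-1.031956+0.789143=0.7891

0 0 source 1.7647
1 4 load 0.0000
2 8 source 1.3495
3 12 load 0.0000
4 16 source 1.0320
5 20 load 0.0000
6 24 source 0.7891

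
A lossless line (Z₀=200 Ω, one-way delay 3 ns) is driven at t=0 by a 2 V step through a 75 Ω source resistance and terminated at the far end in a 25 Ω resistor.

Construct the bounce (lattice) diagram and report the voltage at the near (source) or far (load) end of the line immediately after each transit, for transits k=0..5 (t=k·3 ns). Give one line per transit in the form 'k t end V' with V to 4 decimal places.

0 0 source 1.4545
1 3 load 0.3232
2 6 source 0.8375
3 9 load 0.4375
4 12 source 0.6193
5 15 load 0.4779

Γ_L=-0.777778, Γ_S=-0.454545; launch V₁=2·200/275=1.454545
k=0 src: V=1.4545
k=1 load: inc=1.454545, refl=1.454545·-0.777778=-1.1313; V=0.000000+1.454545+-1.131313=0.3232
k=2 src: inc=-1.131313, refl=-1.131313·-0.454545=0.5142; V=1.454545+-1.131313+0.514233=0.8375
k=3 load: inc=0.514233, refl=0.514233·-0.777778=-0.4000; V=0.323232+0.514233+-0.399959=0.4375
k=4 src: inc=-0.399959, refl=-0.399959·-0.454545=0.1818; V=0.837466+-0.399959+0.181800=0.6193
k=5 load: inc=0.181800, refl=0.181800·-0.777778=-0.1414; V=0.437506+0.181800+-0.141400=0.4779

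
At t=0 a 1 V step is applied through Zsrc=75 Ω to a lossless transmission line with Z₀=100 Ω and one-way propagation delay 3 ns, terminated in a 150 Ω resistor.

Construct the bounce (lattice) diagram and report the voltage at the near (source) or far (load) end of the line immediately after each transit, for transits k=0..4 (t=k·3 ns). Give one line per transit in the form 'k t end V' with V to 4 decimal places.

0 0 source 0.5714
1 3 load 0.6857
2 6 source 0.6694
3 9 load 0.6661
4 12 source 0.6666

Γ_L=0.200000, Γ_S=-0.142857; launch V₁=1·100/175=0.571429
k=0 src: V=0.5714
k=1 load: inc=0.571429, refl=0.571429·0.200000=0.1143; V=0.000000+0.571429+0.114286=0.6857
k=2 src: inc=0.114286, refl=0.114286·-0.142857=-0.0163; V=0.571429+0.114286+-0.016327=0.6694
k=3 load: inc=-0.016327, refl=-0.016327·0.200000=-0.0033; V=0.685714+-0.016327+-0.003265=0.6661
k=4 src: inc=-0.003265, refl=-0.003265·-0.142857=0.0005; V=0.669388+-0.003265+0.000466=0.6666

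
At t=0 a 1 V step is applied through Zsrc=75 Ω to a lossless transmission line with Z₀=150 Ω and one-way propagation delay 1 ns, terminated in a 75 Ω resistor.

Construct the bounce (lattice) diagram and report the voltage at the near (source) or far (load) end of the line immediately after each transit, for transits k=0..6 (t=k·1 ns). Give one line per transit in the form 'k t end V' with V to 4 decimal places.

0 0 source 0.6667
1 1 load 0.4444
2 2 source 0.5185
3 3 load 0.4938
4 4 source 0.5021
5 5 load 0.4993
6 6 source 0.5002

Γ_L=-0.333333, Γ_S=-0.333333; launch V₁=1·150/225=0.666667
k=0 src: V=0.6667
k=1 load: inc=0.666667, refl=0.666667·-0.333333=-0.2222; V=0.000000+0.666667+-0.222222=0.4444
k=2 src: inc=-0.222222, refl=-0.222222·-0.333333=0.0741; V=0.666667+-0.222222+0.074074=0.5185
k=3 load: inc=0.074074, refl=0.074074·-0.333333=-0.0247; V=0.444444+0.074074+-0.024691=0.4938
k=4 src: inc=-0.024691, refl=-0.024691·-0.333333=0.0082; V=0.518519+-0.024691+0.008230=0.5021
k=5 load: inc=0.008230, refl=0.008230·-0.333333=-0.0027; V=0.493827+0.008230+-0.002743=0.4993
k=6 src: inc=-0.002743, refl=-0.002743·-0.333333=0.0009; V=0.502058+-0.002743+0.000914=0.5002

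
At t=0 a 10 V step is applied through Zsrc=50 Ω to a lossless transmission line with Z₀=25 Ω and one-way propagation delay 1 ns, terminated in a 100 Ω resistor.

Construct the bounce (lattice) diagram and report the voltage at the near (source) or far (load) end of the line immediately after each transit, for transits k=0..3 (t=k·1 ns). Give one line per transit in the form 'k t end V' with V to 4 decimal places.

0 0 source 3.3333
1 1 load 5.3333
2 2 source 6.0000
3 3 load 6.4000

Γ_L=0.600000, Γ_S=0.333333; launch V₁=10·25/75=3.333333
k=0 src: V=3.3333
k=1 load: inc=3.333333, refl=3.333333·0.600000=2.0000; V=0.000000+3.333333+2.000000=5.3333
k=2 src: inc=2.000000, refl=2.000000·0.333333=0.6667; V=3.333333+2.000000+0.666667=6.0000
k=3 load: inc=0.666667, refl=0.666667·0.600000=0.4000; V=5.333333+0.666667+0.400000=6.4000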